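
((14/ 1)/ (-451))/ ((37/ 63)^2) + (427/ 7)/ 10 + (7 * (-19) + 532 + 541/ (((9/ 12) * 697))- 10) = 124708084019/ 314883690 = 396.04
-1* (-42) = 42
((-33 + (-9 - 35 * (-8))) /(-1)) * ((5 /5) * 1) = -238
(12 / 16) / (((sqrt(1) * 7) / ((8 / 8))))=3 / 28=0.11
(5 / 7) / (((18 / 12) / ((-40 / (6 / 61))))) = -12200 / 63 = -193.65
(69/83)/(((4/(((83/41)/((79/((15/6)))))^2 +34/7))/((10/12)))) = 164219773565/195050921632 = 0.84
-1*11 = -11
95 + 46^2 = 2211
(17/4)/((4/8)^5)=136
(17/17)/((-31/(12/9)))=-4/93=-0.04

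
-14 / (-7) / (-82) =-1 / 41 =-0.02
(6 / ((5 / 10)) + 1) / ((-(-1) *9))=13 / 9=1.44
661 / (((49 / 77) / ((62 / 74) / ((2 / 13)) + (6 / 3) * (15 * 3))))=7336439 / 74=99141.07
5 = 5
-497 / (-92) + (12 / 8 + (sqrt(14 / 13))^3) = 14 * sqrt(182) / 169 + 635 / 92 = 8.02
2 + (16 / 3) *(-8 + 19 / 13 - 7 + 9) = -866 / 39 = -22.21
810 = 810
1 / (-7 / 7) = -1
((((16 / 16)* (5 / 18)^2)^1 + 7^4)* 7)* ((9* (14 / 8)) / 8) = 38119501 / 1152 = 33089.84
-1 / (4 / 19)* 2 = -19 / 2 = -9.50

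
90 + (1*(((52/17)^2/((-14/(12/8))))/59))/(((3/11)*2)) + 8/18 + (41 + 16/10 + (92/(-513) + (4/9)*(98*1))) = 54001773613/306150705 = 176.39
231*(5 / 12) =385 / 4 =96.25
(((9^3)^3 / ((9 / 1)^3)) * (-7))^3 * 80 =-4118596792549655880240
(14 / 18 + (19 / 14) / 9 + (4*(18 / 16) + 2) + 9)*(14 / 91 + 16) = 3450 / 13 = 265.38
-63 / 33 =-21 / 11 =-1.91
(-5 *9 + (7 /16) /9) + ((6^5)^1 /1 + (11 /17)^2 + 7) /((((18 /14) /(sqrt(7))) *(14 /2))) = -6473 /144 + 2249408 *sqrt(7) /2601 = 2243.16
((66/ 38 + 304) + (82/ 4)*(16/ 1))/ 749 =12041/ 14231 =0.85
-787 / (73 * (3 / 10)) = -7870 / 219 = -35.94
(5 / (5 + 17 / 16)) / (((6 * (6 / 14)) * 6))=140 / 2619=0.05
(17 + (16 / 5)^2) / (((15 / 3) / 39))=26559 / 125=212.47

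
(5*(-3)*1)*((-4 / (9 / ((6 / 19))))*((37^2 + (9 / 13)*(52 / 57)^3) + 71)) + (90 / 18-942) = 819335509 / 390963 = 2095.69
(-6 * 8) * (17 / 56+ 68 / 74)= -58.68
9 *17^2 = 2601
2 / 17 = 0.12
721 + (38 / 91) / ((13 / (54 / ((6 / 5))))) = 854653 / 1183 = 722.45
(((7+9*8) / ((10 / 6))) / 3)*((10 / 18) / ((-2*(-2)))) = 79 / 36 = 2.19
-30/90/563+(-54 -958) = -1709269/1689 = -1012.00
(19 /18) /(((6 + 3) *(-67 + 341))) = 19 /44388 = 0.00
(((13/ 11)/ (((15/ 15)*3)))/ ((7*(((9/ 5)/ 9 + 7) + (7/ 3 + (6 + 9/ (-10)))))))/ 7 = 130/ 236621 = 0.00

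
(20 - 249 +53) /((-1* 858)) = 8 /39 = 0.21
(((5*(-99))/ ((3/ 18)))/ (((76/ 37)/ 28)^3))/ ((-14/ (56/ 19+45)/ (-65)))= -218252606747175/ 130321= -1674730908.66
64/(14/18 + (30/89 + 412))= 51264/330905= 0.15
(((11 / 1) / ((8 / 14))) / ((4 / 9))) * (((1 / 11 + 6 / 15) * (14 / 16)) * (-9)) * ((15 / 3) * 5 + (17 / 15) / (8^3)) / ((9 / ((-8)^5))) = 762115473 / 50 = 15242309.46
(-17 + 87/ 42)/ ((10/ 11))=-2299/ 140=-16.42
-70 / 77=-10 / 11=-0.91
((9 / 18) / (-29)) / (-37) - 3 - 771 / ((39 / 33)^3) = -2216369435 / 4714762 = -470.09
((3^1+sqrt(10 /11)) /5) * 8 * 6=48 * sqrt(110) /55+144 /5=37.95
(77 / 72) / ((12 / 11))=847 / 864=0.98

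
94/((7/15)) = 1410/7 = 201.43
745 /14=53.21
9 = 9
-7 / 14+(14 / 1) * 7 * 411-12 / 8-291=39985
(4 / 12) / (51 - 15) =1 / 108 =0.01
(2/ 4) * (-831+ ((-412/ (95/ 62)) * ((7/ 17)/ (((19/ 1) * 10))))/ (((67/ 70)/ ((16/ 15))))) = -25646757671/ 61676850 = -415.82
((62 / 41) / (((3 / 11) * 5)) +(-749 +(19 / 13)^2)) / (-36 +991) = -77510042 / 99257925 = -0.78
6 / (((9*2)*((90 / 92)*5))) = 0.07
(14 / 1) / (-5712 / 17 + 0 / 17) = -1 / 24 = -0.04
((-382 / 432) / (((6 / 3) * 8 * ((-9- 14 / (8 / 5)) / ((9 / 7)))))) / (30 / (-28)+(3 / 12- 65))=-191 / 3140472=-0.00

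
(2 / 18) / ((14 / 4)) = 0.03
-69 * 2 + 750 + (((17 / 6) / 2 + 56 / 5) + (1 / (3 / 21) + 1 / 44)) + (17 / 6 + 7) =35281 / 55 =641.47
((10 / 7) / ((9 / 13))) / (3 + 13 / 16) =0.54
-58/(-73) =58/73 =0.79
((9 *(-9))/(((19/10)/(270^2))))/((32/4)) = -7381125/19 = -388480.26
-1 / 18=-0.06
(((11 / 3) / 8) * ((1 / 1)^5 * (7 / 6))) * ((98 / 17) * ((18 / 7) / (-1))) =-539 / 68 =-7.93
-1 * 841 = -841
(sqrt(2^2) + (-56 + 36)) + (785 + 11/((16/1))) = 12283/16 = 767.69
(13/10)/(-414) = -13/4140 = -0.00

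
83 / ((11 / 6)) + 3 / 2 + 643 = 15175 / 22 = 689.77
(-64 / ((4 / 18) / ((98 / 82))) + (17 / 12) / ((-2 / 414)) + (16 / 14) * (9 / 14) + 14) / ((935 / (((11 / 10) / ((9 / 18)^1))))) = -5004101 / 3415300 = -1.47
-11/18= -0.61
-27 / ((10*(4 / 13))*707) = -351 / 28280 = -0.01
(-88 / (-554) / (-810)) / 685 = -22 / 76846725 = -0.00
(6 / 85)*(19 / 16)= 0.08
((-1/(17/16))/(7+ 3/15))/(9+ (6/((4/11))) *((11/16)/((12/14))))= -0.01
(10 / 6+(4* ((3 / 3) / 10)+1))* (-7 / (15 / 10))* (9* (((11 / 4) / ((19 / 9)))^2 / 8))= -1577961 / 57760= -27.32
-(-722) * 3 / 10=1083 / 5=216.60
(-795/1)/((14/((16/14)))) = -3180/49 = -64.90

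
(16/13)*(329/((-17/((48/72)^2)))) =-21056/1989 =-10.59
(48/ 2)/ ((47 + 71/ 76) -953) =-1824/ 68785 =-0.03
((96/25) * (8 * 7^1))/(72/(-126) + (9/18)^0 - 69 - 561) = -12544/36725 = -0.34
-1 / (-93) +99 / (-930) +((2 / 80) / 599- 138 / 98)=-164195719 / 109185720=-1.50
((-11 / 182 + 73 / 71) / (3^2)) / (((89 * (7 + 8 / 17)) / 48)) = 1700680 / 219086049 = 0.01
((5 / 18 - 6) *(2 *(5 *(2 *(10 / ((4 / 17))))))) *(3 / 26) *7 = -306425 / 78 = -3928.53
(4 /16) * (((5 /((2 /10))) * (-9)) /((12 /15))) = -1125 /16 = -70.31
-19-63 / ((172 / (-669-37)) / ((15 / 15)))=20605 / 86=239.59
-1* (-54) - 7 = 47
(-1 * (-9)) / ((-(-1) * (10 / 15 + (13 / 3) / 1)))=9 / 5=1.80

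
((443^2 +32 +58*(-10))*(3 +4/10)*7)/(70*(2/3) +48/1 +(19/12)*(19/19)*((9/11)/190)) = 6148142616/124969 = 49197.34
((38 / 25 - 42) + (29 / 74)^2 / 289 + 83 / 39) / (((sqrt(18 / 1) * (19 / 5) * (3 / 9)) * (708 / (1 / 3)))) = -59175995677 * sqrt(2) / 24907721585760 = -0.00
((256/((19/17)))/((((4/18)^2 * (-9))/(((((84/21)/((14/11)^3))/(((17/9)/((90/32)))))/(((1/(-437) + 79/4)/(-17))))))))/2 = 7587738180/11840017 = 640.86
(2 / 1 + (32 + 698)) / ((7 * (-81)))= -1.29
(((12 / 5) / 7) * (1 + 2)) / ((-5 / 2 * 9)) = -8 / 175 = -0.05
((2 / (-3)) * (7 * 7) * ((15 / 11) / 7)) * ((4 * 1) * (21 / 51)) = -1960 / 187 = -10.48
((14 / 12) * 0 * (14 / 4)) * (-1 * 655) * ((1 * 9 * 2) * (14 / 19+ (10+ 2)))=0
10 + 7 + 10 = 27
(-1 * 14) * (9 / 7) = -18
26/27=0.96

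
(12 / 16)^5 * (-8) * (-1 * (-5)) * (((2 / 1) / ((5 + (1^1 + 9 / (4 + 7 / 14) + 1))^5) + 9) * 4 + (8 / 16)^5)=-342.02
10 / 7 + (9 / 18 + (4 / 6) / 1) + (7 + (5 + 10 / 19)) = 12067 / 798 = 15.12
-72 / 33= -24 / 11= -2.18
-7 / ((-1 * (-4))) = -1.75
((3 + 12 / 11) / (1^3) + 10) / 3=155 / 33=4.70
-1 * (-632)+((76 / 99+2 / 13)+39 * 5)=1065535 / 1287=827.92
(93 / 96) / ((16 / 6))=93 / 256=0.36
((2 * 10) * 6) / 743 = 120 / 743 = 0.16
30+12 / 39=30.31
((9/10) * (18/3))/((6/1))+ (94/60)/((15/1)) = 226/225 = 1.00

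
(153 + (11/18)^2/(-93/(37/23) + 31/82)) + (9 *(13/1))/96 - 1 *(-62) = 8877647207/41059872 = 216.21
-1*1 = -1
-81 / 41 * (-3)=243 / 41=5.93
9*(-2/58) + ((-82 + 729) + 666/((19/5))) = 452896/551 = 821.95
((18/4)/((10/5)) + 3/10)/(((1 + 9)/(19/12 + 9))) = 2159/800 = 2.70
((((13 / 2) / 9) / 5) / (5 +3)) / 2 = 13 / 1440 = 0.01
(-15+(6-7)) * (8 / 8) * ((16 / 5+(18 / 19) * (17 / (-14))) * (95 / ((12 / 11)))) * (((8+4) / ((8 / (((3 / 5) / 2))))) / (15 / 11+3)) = -164923 / 560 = -294.51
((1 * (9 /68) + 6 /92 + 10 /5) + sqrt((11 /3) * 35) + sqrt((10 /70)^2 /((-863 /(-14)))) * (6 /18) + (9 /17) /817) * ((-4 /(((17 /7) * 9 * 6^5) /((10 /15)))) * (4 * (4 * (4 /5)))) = -112 * sqrt(1155) /1673055 - 78647996 /178150800195 - 16 * sqrt(12082) /1443846465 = -0.00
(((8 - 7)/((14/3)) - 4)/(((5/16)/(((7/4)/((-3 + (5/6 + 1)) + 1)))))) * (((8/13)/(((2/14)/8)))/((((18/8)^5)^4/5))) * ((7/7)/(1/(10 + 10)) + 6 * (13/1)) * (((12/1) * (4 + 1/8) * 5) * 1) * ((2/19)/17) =562862696178531696640/1890742120836297927237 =0.30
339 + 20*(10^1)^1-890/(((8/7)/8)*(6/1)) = -1498/3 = -499.33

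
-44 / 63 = -0.70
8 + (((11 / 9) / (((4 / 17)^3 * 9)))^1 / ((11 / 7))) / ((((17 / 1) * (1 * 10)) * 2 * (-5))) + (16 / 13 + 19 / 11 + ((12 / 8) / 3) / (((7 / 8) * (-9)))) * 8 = 16165603777 / 518918400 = 31.15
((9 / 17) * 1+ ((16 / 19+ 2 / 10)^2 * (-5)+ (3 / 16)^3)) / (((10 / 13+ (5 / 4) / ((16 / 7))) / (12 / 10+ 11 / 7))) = -258545022879 / 25088056000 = -10.31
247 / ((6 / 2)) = 247 / 3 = 82.33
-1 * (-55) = 55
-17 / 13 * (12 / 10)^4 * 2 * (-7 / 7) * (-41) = -1806624 / 8125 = -222.35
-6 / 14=-3 / 7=-0.43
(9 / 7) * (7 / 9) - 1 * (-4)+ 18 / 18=6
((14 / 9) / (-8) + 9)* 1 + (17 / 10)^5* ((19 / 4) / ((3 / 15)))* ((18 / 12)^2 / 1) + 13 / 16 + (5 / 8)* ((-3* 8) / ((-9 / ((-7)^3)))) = 566459923 / 2880000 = 196.69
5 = 5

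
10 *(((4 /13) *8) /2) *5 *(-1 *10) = -8000 /13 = -615.38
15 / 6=5 / 2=2.50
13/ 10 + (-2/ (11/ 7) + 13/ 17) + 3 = 7091/ 1870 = 3.79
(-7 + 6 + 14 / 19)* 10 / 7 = -50 / 133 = -0.38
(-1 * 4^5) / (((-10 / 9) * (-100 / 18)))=-20736 / 125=-165.89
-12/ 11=-1.09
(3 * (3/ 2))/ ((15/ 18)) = 27/ 5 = 5.40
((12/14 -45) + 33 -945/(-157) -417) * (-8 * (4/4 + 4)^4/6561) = 321.69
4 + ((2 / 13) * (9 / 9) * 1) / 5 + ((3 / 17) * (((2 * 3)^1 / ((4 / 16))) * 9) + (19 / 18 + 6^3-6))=5036227 / 19890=253.20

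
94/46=47/23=2.04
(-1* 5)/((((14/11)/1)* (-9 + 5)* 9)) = 55/504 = 0.11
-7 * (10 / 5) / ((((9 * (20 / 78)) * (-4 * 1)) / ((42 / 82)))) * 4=637 / 205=3.11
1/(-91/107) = -107/91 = -1.18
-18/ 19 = -0.95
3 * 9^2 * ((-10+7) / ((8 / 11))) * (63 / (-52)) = 505197 / 416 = 1214.42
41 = 41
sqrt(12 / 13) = 2 * sqrt(39) / 13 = 0.96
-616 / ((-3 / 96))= 19712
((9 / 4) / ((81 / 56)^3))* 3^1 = 43904 / 19683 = 2.23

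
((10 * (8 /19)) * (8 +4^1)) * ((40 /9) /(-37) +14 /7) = 200320 /2109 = 94.98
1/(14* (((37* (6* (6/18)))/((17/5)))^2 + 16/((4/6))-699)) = -289/814450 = -0.00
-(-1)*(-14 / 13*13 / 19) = -14 / 19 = -0.74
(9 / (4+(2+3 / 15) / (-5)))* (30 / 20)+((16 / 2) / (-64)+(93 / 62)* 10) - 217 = -141213 / 712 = -198.33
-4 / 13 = -0.31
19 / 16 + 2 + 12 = 243 / 16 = 15.19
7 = 7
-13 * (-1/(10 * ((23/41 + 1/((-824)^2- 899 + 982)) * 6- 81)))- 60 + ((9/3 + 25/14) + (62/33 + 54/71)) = -6252069969316/118879450305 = -52.59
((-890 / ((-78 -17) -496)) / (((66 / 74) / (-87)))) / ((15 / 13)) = -2482922 / 19503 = -127.31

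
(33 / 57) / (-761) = -0.00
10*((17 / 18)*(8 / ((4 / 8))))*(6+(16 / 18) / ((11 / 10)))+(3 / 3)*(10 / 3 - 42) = 882188 / 891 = 990.11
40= 40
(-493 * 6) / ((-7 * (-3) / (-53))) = 52258 / 7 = 7465.43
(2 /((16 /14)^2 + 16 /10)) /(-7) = -35 /356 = -0.10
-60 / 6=-10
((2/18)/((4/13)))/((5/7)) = 91/180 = 0.51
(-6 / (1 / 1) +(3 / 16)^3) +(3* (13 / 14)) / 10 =-819279 / 143360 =-5.71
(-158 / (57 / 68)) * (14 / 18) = -75208 / 513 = -146.60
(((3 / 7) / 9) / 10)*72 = 0.34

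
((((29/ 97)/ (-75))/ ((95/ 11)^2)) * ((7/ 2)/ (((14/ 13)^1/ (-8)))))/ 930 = 45617/ 30530446875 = 0.00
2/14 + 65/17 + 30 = 4042/119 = 33.97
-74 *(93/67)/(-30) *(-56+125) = 79143/335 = 236.25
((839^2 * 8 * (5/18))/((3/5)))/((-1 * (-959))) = 70392100/25893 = 2718.58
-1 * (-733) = 733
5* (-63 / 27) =-35 / 3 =-11.67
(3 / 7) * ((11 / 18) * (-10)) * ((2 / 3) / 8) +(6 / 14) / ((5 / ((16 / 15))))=-799 / 6300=-0.13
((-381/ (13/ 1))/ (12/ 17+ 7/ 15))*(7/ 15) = -45339/ 3887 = -11.66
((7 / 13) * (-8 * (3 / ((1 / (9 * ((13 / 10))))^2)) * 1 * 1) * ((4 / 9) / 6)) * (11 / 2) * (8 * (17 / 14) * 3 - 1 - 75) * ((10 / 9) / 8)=23452 / 5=4690.40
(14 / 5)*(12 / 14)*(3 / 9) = 0.80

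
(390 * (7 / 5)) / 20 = 273 / 10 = 27.30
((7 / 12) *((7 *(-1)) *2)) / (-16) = 49 / 96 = 0.51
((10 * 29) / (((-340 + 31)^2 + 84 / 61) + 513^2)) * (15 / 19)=44225 / 69279491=0.00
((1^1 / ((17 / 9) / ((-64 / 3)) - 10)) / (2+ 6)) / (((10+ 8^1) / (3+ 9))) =-16 / 1937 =-0.01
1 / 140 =0.01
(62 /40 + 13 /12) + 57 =1789 /30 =59.63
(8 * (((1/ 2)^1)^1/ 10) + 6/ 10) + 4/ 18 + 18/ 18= 20/ 9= 2.22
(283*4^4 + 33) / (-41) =-72481 / 41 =-1767.83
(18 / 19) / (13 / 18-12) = -324 / 3857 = -0.08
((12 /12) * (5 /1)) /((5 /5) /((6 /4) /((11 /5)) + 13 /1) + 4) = 1505 /1226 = 1.23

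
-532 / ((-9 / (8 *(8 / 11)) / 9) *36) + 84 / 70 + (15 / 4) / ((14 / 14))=180041 / 1980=90.93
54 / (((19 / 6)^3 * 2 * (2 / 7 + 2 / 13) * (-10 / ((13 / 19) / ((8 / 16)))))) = -862407 / 3258025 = -0.26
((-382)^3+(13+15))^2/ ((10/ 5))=1553637679921800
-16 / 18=-8 / 9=-0.89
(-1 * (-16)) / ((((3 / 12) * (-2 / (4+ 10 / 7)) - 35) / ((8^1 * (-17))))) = 165376 / 2667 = 62.01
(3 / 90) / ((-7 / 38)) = -0.18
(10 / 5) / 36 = 1 / 18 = 0.06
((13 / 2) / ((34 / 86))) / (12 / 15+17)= 2795 / 3026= 0.92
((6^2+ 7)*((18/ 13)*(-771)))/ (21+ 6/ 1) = -22102/ 13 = -1700.15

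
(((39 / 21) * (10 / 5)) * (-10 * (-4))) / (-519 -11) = -104 / 371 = -0.28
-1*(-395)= 395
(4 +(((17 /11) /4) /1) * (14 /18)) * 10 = 43.01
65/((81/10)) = 650/81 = 8.02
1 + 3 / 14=1.21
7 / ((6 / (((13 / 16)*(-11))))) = -1001 / 96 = -10.43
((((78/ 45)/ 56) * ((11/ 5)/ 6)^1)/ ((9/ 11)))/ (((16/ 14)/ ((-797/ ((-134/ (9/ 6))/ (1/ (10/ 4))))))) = 1253681/ 28944000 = 0.04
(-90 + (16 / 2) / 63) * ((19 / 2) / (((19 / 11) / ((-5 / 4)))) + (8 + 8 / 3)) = -36803 / 108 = -340.77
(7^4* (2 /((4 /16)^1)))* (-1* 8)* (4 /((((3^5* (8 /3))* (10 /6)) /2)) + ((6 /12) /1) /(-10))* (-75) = -4417840 /9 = -490871.11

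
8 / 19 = 0.42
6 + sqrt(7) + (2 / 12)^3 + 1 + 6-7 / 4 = sqrt(7) + 2431 / 216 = 13.90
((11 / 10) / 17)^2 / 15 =0.00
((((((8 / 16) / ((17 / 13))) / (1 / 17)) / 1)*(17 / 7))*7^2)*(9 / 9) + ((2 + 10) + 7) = 1585 / 2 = 792.50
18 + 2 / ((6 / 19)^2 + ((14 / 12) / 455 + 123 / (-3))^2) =1661409867258 / 92294447281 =18.00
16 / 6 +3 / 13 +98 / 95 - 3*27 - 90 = -618998 / 3705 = -167.07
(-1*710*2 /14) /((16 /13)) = -4615 /56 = -82.41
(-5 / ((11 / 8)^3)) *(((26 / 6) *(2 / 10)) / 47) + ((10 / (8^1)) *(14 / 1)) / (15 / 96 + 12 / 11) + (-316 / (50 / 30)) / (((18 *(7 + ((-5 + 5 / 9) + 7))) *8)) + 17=4372872630427 / 141706618680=30.86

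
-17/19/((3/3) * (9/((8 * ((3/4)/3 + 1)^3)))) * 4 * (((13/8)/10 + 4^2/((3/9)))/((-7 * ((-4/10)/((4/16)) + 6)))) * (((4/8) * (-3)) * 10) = -40938125/280896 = -145.74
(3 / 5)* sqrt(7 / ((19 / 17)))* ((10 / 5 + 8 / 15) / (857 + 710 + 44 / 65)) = 26* sqrt(2261) / 509495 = 0.00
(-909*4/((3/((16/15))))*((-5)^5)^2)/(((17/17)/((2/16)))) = -1578125000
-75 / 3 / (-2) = 25 / 2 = 12.50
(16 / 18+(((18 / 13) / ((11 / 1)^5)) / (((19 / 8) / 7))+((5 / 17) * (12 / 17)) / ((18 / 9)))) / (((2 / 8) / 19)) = 410854165048 / 5445617463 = 75.45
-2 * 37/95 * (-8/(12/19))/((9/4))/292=148/9855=0.02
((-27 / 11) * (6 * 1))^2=26244 / 121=216.89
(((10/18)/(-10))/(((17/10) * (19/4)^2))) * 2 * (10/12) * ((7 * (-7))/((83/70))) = 1372000/13753017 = 0.10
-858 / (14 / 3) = -1287 / 7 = -183.86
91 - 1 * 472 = -381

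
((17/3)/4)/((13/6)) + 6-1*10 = -87/26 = -3.35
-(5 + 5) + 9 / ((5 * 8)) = -391 / 40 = -9.78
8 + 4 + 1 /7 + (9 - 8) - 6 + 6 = 92 /7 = 13.14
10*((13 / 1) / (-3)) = -130 / 3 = -43.33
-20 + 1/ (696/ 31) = -13889/ 696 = -19.96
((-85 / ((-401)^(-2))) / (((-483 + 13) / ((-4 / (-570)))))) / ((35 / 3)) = 2733617 / 156275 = 17.49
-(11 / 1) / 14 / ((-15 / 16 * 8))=11 / 105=0.10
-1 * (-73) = 73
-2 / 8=-1 / 4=-0.25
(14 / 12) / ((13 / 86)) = 301 / 39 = 7.72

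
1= 1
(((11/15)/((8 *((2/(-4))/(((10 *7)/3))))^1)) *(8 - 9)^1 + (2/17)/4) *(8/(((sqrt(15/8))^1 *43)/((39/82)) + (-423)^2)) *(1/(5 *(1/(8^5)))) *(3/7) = 10447749989793792/19315954882643755 - 3959323623424 *sqrt(30)/57947864647931265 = 0.54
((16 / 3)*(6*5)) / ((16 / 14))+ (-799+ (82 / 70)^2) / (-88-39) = 22757594 / 155575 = 146.28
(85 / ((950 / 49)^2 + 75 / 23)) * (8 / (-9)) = -7510328 / 37687635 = -0.20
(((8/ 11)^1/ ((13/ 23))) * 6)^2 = 1218816/ 20449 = 59.60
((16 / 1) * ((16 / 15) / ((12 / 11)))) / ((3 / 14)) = 9856 / 135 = 73.01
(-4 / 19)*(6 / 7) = -24 / 133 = -0.18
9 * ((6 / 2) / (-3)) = -9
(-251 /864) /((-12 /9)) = 251 /1152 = 0.22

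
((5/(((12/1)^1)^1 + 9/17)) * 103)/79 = 8755/16827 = 0.52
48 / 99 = 16 / 33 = 0.48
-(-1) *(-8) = -8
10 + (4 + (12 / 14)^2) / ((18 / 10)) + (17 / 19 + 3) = 138464 / 8379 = 16.53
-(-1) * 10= 10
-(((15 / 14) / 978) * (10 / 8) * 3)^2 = -5625 / 333281536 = -0.00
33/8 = 4.12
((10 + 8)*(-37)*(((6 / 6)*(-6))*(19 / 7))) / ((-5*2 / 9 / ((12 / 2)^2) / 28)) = -49198752 / 5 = -9839750.40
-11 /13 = -0.85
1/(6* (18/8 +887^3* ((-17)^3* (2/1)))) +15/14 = 1.07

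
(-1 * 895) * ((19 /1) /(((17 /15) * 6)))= -85025 /34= -2500.74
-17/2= -8.50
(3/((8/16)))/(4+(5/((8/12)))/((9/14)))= 18/47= 0.38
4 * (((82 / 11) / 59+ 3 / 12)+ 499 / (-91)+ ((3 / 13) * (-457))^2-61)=33953816643 / 767767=44224.12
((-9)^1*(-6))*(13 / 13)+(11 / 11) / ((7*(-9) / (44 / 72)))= 61225 / 1134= 53.99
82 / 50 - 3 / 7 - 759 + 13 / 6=-793403 / 1050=-755.62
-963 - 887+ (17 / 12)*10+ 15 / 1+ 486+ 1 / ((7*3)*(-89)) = -1663203 / 1246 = -1334.83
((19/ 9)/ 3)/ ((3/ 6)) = 1.41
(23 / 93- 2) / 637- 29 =-1718152 / 59241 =-29.00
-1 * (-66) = 66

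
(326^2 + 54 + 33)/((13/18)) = 1914534/13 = 147271.85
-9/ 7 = -1.29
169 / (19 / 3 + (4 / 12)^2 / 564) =65988 / 2473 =26.68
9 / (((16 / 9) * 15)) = 0.34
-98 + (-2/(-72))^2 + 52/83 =-10474189/107568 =-97.37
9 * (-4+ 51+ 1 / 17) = 7200 / 17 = 423.53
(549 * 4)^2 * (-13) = -62691408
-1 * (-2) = 2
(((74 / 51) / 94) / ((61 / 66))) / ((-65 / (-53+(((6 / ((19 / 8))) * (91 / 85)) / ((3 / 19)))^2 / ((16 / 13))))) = -1090371722 / 22889052875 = -0.05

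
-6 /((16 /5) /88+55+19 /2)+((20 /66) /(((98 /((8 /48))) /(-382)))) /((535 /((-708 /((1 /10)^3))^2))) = -75518707702064180 /409420627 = -184452620.90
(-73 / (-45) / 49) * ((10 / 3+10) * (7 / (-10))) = -292 / 945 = -0.31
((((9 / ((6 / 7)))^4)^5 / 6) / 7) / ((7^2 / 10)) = 1351887412278676135263345 / 1048576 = 1289260303763080725.92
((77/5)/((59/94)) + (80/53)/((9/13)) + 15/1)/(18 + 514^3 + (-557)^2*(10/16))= 46960408/153087414358815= 0.00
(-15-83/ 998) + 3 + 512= 498917/ 998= 499.92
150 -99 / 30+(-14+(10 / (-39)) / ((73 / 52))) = 290213 / 2190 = 132.52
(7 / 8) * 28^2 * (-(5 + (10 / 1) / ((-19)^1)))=-58310 / 19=-3068.95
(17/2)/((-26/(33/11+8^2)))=-1139/52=-21.90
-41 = -41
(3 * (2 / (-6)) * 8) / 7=-8 / 7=-1.14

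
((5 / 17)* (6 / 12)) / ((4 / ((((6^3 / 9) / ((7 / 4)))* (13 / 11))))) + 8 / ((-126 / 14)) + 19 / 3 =71161 / 11781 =6.04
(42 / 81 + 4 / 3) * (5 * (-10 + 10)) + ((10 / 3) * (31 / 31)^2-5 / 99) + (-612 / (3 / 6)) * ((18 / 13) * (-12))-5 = 26171806 / 1287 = 20335.51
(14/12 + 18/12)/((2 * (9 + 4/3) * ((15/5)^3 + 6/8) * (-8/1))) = -2/3441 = -0.00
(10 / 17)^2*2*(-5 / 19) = -1000 / 5491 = -0.18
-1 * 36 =-36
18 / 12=3 / 2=1.50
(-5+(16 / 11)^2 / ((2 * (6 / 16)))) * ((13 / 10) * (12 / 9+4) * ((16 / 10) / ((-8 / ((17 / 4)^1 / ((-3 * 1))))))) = -4.28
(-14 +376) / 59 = 362 / 59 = 6.14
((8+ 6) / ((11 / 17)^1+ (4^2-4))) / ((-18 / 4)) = -476 / 1935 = -0.25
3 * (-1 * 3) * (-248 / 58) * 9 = 10044 / 29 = 346.34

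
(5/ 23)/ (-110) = -1/ 506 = -0.00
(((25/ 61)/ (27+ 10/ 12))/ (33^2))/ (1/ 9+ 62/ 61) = 150/ 12508133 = 0.00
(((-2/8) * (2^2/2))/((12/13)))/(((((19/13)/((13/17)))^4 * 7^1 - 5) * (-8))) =10604499373/13845720591744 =0.00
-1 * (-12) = 12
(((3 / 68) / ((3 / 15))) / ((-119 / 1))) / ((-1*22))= 0.00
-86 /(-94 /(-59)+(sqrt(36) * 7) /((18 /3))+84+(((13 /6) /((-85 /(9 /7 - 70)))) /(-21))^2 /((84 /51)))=-46971517874400 /50574912763331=-0.93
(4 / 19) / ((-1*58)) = -2 / 551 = -0.00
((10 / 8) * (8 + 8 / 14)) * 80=6000 / 7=857.14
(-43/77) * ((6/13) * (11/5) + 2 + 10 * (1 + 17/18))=-80711/6435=-12.54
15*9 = 135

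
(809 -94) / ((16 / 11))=7865 / 16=491.56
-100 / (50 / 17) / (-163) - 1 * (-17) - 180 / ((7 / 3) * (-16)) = 100545 / 4564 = 22.03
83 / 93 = 0.89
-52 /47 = -1.11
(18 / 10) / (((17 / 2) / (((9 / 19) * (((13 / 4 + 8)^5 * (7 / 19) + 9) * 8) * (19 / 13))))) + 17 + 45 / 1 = 104724938459 / 1343680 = 77938.90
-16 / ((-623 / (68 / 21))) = 1088 / 13083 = 0.08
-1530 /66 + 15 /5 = -222 /11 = -20.18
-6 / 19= -0.32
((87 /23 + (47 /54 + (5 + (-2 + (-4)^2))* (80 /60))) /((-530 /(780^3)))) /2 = -13424589.17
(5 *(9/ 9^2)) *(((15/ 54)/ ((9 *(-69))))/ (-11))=25/ 1106622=0.00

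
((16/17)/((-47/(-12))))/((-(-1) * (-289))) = -192/230911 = -0.00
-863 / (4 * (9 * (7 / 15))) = -4315 / 84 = -51.37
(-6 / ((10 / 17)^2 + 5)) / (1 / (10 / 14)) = -578 / 721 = -0.80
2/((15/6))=4/5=0.80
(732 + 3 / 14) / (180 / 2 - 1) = 8.23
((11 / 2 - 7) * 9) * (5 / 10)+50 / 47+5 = -129 / 188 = -0.69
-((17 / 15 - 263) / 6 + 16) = 1244 / 45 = 27.64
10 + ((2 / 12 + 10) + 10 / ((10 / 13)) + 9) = 42.17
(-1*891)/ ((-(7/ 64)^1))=57024/ 7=8146.29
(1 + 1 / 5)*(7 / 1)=8.40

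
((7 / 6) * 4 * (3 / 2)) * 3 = 21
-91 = -91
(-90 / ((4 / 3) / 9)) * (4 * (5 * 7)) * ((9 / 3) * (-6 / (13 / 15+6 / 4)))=45927000 / 71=646859.15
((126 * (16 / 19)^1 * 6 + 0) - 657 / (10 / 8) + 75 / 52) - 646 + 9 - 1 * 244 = -3796519 / 4940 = -768.53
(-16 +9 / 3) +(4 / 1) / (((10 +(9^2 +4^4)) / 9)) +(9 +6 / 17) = -20902 / 5899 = -3.54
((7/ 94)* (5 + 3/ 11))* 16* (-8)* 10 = -259840/ 517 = -502.59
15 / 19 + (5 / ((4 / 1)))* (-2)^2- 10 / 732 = 40165 / 6954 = 5.78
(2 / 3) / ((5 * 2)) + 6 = 91 / 15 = 6.07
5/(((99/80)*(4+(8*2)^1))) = 20/99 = 0.20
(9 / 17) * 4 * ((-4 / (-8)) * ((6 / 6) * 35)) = 37.06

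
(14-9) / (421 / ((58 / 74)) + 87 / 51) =493 / 53130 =0.01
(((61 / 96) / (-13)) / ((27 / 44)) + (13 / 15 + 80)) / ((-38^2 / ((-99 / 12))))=37430239 / 81095040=0.46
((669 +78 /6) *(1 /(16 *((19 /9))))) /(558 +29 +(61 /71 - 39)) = 217899 /5923288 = 0.04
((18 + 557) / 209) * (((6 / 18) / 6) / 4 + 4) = 11.04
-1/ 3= -0.33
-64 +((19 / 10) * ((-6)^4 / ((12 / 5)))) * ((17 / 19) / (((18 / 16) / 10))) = 8096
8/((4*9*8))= 1/36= 0.03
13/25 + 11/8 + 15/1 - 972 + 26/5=-189981/200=-949.90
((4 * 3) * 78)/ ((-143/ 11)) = -72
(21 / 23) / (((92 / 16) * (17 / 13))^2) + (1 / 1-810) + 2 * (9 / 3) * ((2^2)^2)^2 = 2556379985 / 3516263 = 727.02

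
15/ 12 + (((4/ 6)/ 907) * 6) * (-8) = 4407/ 3628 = 1.21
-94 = -94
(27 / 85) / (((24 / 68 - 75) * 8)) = -1 / 1880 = -0.00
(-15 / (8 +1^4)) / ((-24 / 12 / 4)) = 10 / 3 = 3.33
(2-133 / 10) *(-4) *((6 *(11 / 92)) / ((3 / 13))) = 16159 / 115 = 140.51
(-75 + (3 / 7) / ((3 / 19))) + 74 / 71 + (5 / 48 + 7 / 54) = -15246059 / 214704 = -71.01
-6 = -6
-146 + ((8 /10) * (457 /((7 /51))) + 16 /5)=17646 /7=2520.86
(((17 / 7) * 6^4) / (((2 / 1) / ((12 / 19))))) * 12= 1586304 / 133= 11927.10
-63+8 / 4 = -61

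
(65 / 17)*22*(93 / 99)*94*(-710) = -268962200 / 51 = -5273768.63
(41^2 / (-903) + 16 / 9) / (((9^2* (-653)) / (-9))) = -0.00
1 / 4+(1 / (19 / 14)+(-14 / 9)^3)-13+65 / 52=-402433 / 27702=-14.53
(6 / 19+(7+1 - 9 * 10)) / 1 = -1552 / 19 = -81.68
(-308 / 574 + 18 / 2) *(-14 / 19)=-4858 / 779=-6.24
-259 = -259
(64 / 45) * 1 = 64 / 45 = 1.42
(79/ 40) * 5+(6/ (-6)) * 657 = -5177/ 8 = -647.12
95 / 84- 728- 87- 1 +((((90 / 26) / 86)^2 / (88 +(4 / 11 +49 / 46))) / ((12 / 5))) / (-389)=-753006112531903757 / 924082359876312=-814.87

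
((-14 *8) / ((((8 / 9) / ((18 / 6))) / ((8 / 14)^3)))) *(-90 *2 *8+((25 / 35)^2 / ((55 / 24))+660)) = 1452556800 / 26411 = 54998.18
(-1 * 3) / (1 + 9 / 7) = -21 / 16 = -1.31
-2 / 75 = -0.03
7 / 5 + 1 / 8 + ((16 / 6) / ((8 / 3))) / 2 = 81 / 40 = 2.02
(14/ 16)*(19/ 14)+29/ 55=1509/ 880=1.71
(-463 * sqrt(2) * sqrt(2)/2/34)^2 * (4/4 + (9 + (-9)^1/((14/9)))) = 12647771/16184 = 781.50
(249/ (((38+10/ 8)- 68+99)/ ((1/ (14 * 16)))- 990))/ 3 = 83/ 14746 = 0.01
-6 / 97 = -0.06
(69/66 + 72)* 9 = 14463/22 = 657.41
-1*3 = -3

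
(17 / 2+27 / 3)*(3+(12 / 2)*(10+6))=3465 / 2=1732.50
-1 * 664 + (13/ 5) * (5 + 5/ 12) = -7799/ 12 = -649.92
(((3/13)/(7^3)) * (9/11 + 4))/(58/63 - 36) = -1431/15485470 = -0.00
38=38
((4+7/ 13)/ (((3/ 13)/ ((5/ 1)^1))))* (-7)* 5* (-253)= 2612225/ 3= 870741.67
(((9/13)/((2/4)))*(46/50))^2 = 1.62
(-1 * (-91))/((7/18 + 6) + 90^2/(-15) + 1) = -1638/9587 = -0.17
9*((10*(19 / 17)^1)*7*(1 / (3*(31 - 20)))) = 3990 / 187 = 21.34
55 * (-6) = -330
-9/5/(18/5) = -1/2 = -0.50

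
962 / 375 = 2.57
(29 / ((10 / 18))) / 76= 261 / 380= 0.69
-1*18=-18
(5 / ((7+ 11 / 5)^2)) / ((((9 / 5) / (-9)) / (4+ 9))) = -8125 / 2116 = -3.84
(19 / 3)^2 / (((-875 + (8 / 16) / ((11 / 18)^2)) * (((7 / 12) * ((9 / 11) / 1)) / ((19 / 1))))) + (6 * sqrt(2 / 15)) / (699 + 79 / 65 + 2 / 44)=-36517316 / 19979757 + 572 * sqrt(30) / 1001373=-1.82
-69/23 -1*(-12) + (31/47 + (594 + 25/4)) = 609.91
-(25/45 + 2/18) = -2/3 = -0.67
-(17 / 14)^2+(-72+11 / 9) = -127453 / 1764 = -72.25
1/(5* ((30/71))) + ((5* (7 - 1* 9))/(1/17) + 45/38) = -239888/1425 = -168.34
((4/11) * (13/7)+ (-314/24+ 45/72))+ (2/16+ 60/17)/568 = -2959783/251328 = -11.78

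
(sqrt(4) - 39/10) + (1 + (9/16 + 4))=293/80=3.66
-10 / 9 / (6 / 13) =-65 / 27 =-2.41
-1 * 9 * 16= -144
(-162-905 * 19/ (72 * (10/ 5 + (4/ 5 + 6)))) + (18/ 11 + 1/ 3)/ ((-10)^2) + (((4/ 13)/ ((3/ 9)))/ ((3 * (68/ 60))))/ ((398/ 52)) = -10132359469/ 53586720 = -189.08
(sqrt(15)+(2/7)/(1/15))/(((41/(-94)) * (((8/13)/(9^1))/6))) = -247455/287 - 16497 * sqrt(15)/82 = -1641.39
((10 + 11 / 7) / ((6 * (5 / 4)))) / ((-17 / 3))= -162 / 595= -0.27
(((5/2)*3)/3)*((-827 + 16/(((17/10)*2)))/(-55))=13979/374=37.38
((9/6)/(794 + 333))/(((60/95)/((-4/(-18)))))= 19/40572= 0.00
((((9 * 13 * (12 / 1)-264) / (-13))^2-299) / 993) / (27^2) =1249069 / 122338593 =0.01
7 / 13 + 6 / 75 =201 / 325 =0.62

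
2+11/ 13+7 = 128/ 13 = 9.85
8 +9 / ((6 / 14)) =29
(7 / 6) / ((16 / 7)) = 49 / 96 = 0.51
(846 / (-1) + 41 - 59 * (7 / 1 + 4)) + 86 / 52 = -37761 / 26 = -1452.35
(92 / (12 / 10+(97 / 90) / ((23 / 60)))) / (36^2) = 2645 / 149472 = 0.02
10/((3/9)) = 30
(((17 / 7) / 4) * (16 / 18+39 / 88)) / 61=17935 / 1352736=0.01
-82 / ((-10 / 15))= 123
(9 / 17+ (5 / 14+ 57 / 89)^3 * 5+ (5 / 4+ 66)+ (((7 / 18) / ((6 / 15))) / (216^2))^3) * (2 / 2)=1416891403949657494948300794437 / 19477942101997014071214342144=72.74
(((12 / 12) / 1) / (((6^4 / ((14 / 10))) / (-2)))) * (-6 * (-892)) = -1561 / 135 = -11.56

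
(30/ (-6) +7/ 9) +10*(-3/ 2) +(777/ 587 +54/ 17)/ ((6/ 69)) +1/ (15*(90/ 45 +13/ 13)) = 3248337/ 99790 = 32.55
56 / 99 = 0.57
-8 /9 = -0.89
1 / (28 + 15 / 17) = 17 / 491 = 0.03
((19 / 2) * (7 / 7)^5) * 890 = 8455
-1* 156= -156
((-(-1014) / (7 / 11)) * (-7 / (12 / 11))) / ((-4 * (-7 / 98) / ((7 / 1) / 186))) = -1002001 / 744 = -1346.78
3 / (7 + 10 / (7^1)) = 21 / 59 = 0.36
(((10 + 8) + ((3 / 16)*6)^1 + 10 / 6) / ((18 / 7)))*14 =24451 / 216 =113.20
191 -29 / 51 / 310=3019681 / 15810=191.00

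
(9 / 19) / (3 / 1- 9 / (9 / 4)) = -9 / 19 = -0.47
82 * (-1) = -82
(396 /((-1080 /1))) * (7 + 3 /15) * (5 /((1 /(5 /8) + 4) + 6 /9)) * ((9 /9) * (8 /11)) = -72 /47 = -1.53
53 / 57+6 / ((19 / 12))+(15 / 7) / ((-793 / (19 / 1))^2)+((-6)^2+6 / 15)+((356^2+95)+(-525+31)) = 158548145658727 / 1254553755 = 126378.12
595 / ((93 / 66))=13090 / 31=422.26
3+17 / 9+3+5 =12.89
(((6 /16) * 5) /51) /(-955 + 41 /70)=-175 /4543012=-0.00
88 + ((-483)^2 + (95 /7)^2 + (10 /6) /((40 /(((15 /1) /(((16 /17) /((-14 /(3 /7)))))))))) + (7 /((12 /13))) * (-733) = 2144844379 /9408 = 227980.91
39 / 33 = 13 / 11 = 1.18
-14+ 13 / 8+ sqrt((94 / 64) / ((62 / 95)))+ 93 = sqrt(138415) / 248+ 645 / 8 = 82.13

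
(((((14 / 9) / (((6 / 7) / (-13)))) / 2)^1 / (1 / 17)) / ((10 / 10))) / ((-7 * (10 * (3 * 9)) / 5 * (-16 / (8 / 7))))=-221 / 5832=-0.04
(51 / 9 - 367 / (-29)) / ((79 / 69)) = 36662 / 2291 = 16.00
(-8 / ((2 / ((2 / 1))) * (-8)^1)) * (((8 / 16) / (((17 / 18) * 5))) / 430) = 9 / 36550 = 0.00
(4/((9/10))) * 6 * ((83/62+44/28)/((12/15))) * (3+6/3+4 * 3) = 357850/217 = 1649.08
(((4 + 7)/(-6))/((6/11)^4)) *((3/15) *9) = -37.28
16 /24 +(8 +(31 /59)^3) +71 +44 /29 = 1453183694 /17867973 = 81.33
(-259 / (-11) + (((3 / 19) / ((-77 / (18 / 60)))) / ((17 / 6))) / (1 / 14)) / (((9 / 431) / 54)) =98322306 / 1615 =60880.68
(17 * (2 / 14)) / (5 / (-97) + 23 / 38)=62662 / 14287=4.39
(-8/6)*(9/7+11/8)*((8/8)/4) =-0.89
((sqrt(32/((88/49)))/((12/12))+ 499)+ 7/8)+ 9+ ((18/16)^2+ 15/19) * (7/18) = 14 * sqrt(11)/11+ 3718583/7296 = 513.90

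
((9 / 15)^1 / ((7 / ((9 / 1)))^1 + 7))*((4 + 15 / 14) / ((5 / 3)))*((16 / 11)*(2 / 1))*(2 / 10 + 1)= 276048 / 336875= 0.82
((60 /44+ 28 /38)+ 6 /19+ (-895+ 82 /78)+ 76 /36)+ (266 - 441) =-26028295 /24453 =-1064.42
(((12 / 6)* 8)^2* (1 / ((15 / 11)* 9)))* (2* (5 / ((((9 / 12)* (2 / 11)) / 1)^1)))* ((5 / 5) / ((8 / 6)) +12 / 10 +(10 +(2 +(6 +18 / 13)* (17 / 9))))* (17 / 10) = 5729584256 / 78975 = 72549.34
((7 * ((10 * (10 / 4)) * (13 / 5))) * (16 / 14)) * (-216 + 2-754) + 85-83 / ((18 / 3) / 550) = -510883.33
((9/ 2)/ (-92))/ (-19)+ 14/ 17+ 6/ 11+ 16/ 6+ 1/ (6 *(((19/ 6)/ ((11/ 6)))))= 2703079/ 653752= 4.13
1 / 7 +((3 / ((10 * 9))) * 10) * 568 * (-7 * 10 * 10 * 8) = -22265597 / 21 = -1060266.52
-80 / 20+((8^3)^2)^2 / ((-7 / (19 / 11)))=-1305670058292 / 77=-16956754003.79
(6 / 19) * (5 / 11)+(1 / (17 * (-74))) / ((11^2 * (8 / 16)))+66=95648237 / 1446071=66.14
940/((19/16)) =15040/19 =791.58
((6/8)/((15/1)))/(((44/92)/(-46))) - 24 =-3169/110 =-28.81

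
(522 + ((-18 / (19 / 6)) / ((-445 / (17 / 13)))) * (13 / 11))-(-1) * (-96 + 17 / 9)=358178779 / 837045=427.91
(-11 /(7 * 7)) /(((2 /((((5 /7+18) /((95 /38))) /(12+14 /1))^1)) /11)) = -15851 /44590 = -0.36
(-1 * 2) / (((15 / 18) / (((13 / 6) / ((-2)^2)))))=-13 / 10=-1.30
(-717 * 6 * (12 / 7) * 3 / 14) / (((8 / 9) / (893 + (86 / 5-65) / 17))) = -6591681423 / 4165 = -1582636.60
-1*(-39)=39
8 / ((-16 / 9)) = -9 / 2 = -4.50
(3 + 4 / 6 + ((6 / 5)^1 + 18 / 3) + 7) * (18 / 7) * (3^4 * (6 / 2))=11164.11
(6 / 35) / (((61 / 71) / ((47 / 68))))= 10011 / 72590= 0.14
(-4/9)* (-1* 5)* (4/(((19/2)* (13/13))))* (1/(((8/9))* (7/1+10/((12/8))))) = 60/779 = 0.08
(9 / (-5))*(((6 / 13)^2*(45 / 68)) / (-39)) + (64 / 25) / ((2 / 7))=8372251 / 933725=8.97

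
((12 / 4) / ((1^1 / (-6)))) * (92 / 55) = -1656 / 55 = -30.11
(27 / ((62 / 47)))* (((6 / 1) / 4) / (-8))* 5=-19035 / 992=-19.19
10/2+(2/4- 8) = -5/2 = -2.50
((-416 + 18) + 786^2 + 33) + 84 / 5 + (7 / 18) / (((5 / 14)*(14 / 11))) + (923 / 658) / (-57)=617448.63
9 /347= 0.03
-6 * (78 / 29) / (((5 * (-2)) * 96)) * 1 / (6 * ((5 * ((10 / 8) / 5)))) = 13 / 5800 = 0.00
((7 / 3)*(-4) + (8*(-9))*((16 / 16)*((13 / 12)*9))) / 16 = -1067 / 24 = -44.46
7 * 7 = 49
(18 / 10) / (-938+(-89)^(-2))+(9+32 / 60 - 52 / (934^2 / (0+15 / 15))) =231666078507041 / 24305682102495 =9.53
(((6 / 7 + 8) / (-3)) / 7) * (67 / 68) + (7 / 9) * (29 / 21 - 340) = -11865619 / 44982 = -263.79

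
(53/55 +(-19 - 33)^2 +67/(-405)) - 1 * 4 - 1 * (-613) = 14762971/4455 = 3313.80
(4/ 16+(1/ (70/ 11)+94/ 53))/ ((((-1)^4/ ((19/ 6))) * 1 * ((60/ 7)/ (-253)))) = -77782067/ 381600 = -203.83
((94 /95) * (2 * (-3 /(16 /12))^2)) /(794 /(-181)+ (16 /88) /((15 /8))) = -22739211 /9736664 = -2.34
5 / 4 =1.25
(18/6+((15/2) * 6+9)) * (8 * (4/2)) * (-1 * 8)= -7296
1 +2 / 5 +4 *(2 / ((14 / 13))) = 309 / 35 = 8.83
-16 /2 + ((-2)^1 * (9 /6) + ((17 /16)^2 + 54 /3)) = 2081 /256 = 8.13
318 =318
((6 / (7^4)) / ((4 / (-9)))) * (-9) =243 / 4802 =0.05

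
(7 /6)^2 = 49 /36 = 1.36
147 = 147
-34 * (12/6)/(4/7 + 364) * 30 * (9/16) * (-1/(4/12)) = 48195/5104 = 9.44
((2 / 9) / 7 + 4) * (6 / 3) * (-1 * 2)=-16.13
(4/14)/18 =0.02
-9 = -9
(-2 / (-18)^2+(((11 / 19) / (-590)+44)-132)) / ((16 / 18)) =-4994461 / 50445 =-99.01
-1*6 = -6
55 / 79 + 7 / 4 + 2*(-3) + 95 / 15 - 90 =-87.22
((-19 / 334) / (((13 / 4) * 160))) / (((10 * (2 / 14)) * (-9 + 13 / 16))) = 133 / 14220050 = 0.00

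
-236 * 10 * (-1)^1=2360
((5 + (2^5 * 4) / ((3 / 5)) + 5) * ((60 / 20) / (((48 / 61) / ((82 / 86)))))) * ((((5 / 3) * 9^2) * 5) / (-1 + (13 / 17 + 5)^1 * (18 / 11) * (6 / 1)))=9856.35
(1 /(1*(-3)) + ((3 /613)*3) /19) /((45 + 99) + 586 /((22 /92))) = -6391 /49860807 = -0.00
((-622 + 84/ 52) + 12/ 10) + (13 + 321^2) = 102434.82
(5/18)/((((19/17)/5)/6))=425/57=7.46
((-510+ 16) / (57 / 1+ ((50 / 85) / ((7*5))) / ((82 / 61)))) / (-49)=172159 / 973574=0.18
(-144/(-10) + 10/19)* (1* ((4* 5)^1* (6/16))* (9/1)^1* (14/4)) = 134001/38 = 3526.34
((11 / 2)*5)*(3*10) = 825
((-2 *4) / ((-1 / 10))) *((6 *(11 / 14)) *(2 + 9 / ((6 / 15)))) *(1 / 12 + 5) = 46970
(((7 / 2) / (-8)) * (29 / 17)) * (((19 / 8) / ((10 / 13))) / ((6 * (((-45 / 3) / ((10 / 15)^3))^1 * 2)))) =50141 / 13219200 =0.00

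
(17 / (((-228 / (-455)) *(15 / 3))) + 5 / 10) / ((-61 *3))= -1661 / 41724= -0.04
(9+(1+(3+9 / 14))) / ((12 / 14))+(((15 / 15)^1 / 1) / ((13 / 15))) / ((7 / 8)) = 18821 / 1092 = 17.24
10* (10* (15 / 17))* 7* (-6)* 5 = -315000 / 17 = -18529.41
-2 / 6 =-1 / 3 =-0.33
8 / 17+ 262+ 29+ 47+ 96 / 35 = 203022 / 595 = 341.21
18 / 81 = 2 / 9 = 0.22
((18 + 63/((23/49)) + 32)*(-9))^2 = 1454125689/529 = 2748819.83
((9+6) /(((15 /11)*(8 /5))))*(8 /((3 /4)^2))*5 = 4400 /9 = 488.89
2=2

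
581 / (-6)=-581 / 6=-96.83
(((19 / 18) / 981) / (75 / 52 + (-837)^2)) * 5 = 2470 / 321637494627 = 0.00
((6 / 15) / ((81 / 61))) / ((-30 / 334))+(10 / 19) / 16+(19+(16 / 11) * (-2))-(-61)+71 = 144.77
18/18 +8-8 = 1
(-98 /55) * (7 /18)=-343 /495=-0.69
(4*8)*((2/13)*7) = 34.46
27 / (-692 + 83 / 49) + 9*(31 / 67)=3116178 / 755425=4.13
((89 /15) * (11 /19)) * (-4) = -3916 /285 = -13.74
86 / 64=43 / 32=1.34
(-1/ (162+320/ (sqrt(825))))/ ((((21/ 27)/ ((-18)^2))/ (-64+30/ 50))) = 1235423178/ 7542115 - 14789952 * sqrt(33)/ 7542115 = 152.54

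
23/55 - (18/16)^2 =-2983/3520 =-0.85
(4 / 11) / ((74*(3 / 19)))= 38 / 1221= 0.03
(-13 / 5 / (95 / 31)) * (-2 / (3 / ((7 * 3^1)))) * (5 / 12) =2821 / 570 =4.95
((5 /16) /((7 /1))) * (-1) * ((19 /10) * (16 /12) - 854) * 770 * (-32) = -2809840 /3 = -936613.33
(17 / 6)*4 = 34 / 3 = 11.33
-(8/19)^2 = -64/361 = -0.18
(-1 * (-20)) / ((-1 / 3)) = -60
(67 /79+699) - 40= 52128 /79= 659.85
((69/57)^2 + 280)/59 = 101609/21299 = 4.77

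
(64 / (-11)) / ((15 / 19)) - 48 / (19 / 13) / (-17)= -289808 / 53295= -5.44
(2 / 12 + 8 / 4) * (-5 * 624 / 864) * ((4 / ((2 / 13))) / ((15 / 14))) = -15379 / 81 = -189.86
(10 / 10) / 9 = 1 / 9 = 0.11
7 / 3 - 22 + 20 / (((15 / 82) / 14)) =1511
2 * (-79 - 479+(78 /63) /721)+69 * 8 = -8539472 /15141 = -564.00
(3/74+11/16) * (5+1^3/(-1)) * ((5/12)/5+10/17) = 59047/30192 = 1.96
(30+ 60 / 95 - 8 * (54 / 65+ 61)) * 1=-573058 / 1235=-464.01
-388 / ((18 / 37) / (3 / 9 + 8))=-6646.30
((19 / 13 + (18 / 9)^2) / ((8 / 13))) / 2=71 / 16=4.44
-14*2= -28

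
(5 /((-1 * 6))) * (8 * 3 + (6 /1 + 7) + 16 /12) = -575 /18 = -31.94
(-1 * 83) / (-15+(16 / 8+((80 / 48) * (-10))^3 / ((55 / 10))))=24651 / 253861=0.10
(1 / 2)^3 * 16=2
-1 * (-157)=157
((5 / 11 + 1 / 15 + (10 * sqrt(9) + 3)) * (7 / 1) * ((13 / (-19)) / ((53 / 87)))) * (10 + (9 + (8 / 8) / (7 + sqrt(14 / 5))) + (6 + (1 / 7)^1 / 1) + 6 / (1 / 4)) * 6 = -47488048738 / 609235 + 4170374 * sqrt(70) / 609235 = -77889.74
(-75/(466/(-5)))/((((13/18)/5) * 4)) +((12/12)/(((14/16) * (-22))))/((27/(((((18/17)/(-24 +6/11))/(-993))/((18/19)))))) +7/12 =1.98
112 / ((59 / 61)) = 6832 / 59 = 115.80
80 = 80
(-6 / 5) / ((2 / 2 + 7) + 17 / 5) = -2 / 19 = -0.11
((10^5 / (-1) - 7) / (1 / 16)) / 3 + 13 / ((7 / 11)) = -11200355 / 21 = -533350.24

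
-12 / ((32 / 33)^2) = -3267 / 256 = -12.76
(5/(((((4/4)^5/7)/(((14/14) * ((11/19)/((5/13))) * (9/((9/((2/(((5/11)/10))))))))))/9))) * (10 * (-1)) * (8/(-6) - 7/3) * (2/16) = 1816815/19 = 95621.84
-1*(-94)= 94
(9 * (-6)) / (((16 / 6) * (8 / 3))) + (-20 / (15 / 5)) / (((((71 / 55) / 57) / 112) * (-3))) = 74853841 / 6816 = 10982.08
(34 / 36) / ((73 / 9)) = 17 / 146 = 0.12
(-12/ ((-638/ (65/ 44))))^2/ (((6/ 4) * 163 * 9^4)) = 0.00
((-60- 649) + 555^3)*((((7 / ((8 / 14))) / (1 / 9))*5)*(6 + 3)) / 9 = 188475865515 / 2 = 94237932757.50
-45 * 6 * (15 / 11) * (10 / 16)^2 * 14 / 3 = -118125 / 176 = -671.16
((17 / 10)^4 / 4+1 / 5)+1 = 3.29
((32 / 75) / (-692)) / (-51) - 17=-11249317 / 661725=-17.00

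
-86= -86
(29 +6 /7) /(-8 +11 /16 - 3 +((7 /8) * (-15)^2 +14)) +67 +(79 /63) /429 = 5824050776 /86729643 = 67.15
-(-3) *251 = 753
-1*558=-558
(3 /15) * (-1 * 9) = -1.80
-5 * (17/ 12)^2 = -1445/ 144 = -10.03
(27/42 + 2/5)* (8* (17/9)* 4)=63.03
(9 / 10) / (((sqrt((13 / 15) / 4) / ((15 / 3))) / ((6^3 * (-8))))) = -15552 * sqrt(195) / 13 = -16705.53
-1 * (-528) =528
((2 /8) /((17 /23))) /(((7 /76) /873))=381501 /119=3205.89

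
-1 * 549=-549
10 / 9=1.11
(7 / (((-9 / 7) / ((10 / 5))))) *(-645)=21070 / 3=7023.33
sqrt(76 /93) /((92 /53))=53*sqrt(1767) /4278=0.52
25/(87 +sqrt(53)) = 2175/7516 - 25 * sqrt(53)/7516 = 0.27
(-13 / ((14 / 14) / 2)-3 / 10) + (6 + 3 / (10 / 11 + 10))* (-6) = -1279 / 20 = -63.95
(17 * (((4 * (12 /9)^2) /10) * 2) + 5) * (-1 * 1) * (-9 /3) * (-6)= -2626 /5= -525.20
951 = 951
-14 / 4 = -7 / 2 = -3.50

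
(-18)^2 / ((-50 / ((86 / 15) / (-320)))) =1161 / 10000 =0.12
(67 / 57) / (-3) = -67 / 171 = -0.39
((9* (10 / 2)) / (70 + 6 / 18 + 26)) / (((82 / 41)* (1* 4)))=135 / 2312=0.06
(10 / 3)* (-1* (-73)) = 730 / 3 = 243.33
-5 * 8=-40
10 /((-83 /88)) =-880 /83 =-10.60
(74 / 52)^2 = 1369 / 676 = 2.03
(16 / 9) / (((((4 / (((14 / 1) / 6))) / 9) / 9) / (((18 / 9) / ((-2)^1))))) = -84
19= 19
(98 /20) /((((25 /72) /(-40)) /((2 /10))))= -14112 /125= -112.90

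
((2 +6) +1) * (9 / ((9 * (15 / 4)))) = 12 / 5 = 2.40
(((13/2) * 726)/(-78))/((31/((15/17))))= -1.72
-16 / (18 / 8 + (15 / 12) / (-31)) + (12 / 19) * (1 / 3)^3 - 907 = -21417373 / 23427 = -914.22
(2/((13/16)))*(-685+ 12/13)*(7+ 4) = -3130336/169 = -18522.70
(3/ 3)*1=1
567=567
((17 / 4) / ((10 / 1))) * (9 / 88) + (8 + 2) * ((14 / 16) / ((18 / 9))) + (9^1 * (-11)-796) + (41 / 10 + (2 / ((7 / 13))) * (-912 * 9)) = -154607813 / 4928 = -31373.34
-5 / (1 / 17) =-85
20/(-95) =-4/19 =-0.21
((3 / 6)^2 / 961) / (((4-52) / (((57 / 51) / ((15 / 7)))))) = -133 / 47050560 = -0.00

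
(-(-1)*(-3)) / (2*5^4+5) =-3 / 1255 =-0.00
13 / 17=0.76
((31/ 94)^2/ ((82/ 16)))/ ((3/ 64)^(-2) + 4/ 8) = 34596/ 742756369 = 0.00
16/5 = 3.20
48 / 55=0.87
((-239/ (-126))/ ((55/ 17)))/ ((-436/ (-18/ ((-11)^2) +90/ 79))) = -1068569/ 802286870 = -0.00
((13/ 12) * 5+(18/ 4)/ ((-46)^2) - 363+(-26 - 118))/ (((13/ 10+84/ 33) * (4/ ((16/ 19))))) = -350244125/ 12754719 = -27.46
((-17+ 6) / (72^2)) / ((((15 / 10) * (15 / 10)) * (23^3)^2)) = -11 / 1726690609296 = -0.00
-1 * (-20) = 20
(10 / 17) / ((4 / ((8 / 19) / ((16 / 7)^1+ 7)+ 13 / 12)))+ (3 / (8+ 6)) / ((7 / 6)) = 1726607 / 4938024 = 0.35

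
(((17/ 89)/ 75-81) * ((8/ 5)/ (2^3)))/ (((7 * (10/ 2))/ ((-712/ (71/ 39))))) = 181.02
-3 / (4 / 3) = -9 / 4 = -2.25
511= 511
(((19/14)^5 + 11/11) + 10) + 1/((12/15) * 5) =8526619/537824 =15.85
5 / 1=5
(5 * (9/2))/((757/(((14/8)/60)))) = 21/24224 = 0.00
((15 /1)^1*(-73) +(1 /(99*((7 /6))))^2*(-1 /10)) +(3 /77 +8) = -290006642 /266805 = -1086.96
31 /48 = 0.65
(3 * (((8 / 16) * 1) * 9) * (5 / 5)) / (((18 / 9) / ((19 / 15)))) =171 / 20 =8.55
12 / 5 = 2.40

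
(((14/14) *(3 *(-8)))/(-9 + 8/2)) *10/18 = 8/3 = 2.67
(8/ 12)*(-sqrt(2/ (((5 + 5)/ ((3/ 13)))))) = -2*sqrt(195)/ 195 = -0.14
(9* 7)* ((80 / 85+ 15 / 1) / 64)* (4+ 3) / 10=119511 / 10880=10.98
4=4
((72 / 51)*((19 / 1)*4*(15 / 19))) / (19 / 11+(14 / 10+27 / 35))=554400 / 25517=21.73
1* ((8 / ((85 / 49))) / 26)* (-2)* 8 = -3136 / 1105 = -2.84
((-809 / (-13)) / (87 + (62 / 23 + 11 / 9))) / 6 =55821 / 489320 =0.11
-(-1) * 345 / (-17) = -345 / 17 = -20.29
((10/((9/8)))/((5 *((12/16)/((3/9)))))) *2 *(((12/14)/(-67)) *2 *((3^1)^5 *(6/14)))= -4.21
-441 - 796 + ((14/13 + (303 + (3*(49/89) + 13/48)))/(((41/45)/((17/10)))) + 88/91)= -7067095227/10625888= -665.08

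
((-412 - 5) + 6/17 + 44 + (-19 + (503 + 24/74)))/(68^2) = 70245/2908496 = 0.02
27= 27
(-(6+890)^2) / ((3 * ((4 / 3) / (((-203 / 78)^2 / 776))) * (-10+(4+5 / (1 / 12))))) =-129231424 / 3983499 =-32.44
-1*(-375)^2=-140625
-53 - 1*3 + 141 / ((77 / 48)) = 2456 / 77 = 31.90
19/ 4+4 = 35/ 4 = 8.75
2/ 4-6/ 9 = -1/ 6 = -0.17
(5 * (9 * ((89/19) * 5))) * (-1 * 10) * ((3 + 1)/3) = -267000/19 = -14052.63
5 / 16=0.31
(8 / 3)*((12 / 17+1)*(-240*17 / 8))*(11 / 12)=-6380 / 3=-2126.67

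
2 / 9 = 0.22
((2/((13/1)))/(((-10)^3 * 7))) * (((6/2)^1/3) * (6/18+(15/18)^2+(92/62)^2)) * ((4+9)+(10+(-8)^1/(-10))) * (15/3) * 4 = -1899461/56218500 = -0.03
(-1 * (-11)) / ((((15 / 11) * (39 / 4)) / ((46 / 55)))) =2024 / 2925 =0.69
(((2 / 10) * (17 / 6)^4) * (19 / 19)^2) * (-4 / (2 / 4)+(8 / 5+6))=-83521 / 16200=-5.16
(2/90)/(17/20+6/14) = 28/1611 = 0.02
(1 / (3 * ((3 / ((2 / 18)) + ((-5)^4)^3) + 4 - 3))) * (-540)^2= 0.00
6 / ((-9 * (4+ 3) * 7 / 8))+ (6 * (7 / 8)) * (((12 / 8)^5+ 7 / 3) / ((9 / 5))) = 1628251 / 56448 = 28.85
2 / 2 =1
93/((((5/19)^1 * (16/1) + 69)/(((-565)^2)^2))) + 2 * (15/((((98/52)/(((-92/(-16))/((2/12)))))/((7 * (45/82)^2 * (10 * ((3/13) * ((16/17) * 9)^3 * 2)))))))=10410072487986348290625/80415477961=129453592168.35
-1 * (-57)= 57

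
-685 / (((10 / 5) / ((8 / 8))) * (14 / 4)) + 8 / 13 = -8849 / 91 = -97.24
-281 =-281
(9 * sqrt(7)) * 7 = 166.68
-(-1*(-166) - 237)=71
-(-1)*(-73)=-73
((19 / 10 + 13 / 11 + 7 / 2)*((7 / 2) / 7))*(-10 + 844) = 150954 / 55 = 2744.62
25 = 25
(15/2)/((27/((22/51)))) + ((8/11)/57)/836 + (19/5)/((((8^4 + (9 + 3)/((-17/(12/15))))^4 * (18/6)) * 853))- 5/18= -39665562888886454749849279974257/251148313708301159352451837919232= -0.16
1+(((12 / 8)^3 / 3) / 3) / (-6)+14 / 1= 239 / 16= 14.94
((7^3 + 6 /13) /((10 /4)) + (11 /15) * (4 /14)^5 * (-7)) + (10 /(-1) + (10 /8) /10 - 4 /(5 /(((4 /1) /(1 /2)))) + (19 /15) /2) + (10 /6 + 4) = 477183751 /3745560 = 127.40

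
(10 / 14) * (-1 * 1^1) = -5 / 7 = -0.71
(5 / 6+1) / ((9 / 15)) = 3.06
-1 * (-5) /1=5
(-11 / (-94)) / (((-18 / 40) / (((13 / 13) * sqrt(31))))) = -1.45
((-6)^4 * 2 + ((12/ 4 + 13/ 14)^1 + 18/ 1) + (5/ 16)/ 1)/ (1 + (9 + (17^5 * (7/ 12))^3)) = 31621860/ 6872677746675067839953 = 0.00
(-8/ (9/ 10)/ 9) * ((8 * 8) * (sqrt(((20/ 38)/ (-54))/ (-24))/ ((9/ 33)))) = -14080 * sqrt(190)/ 41553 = -4.67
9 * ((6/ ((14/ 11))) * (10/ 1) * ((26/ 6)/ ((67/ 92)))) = 1184040/ 469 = 2524.61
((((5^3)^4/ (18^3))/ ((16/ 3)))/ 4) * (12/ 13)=244140625/ 134784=1811.35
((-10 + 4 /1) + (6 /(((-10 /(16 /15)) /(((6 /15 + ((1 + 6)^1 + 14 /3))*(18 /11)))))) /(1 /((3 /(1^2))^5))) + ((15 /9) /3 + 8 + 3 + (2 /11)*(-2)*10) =-37977562 /12375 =-3068.89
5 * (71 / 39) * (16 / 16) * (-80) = -28400 / 39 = -728.21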